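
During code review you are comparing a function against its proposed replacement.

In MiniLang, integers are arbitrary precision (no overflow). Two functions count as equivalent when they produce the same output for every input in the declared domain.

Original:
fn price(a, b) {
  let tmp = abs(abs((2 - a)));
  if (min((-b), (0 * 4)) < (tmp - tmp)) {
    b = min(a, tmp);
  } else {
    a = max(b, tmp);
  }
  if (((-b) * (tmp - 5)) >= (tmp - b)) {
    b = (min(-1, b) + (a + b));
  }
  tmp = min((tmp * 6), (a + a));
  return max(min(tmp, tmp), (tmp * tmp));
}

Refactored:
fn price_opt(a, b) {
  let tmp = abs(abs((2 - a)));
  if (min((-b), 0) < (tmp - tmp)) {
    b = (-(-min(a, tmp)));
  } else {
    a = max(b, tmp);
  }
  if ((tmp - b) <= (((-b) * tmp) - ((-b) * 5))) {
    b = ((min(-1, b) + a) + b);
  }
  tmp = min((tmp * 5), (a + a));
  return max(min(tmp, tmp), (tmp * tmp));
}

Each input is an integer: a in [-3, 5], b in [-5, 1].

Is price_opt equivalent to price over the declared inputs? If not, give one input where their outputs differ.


Evaluate both at a=3, b=1.
price: tmp=1, then (min((-b), (0 * 4)) < (tmp - tmp)) is true, then b=1, then (((-b) * (tmp - 5)) >= (tmp - b)) is true, then b=3, then tmp=6, then returns 36
price_opt: tmp=1, then (min((-b), 0) < (tmp - tmp)) is true, then b=1, then ((tmp - b) <= (((-b) * tmp) - ((-b) * 5))) is true, then b=3, then tmp=5, then returns 25
36 and 25 differ, so these are not the same function on this domain.
verdict: not equivalent; witness: a=3, b=1


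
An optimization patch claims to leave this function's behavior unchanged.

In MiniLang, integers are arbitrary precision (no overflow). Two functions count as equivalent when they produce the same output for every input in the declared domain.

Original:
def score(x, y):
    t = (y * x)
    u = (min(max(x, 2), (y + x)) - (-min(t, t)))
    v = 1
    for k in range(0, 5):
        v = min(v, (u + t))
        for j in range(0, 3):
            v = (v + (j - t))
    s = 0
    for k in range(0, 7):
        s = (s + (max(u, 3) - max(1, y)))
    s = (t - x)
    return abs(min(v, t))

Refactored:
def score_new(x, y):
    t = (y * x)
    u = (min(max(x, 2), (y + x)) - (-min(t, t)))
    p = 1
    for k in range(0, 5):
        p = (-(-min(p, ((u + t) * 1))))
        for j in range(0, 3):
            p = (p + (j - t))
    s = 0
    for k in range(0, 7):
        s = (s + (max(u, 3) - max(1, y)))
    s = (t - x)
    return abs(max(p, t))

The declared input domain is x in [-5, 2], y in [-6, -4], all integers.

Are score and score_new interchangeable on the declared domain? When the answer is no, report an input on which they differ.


Evaluate both at x=-5, y=-6.
score: t := 30 | u := 19 | v := 1 | iter k=0: | v := 1 | iter j=0: | v := -29 | iter j=1: | v := -58 | iter j=2: | v := -86 | iter k=1: | v := -86 | iter j=0: | v := -116 | iter j=1: | v := -145 | iter j=2: | v := -173 | iter k=2: | v := -173 | iter j=0: | v := -203 | iter j=1: | v := -232 | iter j=2: | v := -260 | iter k=3: | v := -260 | iter j=0: | v := -290 | iter j=1: | v := -319 | iter j=2: | v := -347 | iter k=4: | v := -347 | iter j=0: | v := -377 | iter j=1: | v := -406 | iter j=2: | v := -434 | s := 0 | iter k=0: | s := 18 | iter k=1: | s := 36 | iter k=2: | s := 54 | iter k=3: | s := 72 | iter k=4: | s := 90 | iter k=5: | s := 108 | iter k=6: | s := 126 | s := 35 | result 434
score_new: t := 30 | u := 19 | p := 1 | iter k=0: | p := 1 | iter j=0: | p := -29 | iter j=1: | p := -58 | iter j=2: | p := -86 | iter k=1: | p := -86 | iter j=0: | p := -116 | iter j=1: | p := -145 | iter j=2: | p := -173 | iter k=2: | p := -173 | iter j=0: | p := -203 | iter j=1: | p := -232 | iter j=2: | p := -260 | iter k=3: | p := -260 | iter j=0: | p := -290 | iter j=1: | p := -319 | iter j=2: | p := -347 | iter k=4: | p := -347 | iter j=0: | p := -377 | iter j=1: | p := -406 | iter j=2: | p := -434 | s := 0 | iter k=0: | s := 18 | iter k=1: | s := 36 | iter k=2: | s := 54 | iter k=3: | s := 72 | iter k=4: | s := 90 | iter k=5: | s := 108 | iter k=6: | s := 126 | s := 35 | result 30
434 != 30, so the rewrite changes behavior.
verdict: not equivalent; witness: x=-5, y=-6


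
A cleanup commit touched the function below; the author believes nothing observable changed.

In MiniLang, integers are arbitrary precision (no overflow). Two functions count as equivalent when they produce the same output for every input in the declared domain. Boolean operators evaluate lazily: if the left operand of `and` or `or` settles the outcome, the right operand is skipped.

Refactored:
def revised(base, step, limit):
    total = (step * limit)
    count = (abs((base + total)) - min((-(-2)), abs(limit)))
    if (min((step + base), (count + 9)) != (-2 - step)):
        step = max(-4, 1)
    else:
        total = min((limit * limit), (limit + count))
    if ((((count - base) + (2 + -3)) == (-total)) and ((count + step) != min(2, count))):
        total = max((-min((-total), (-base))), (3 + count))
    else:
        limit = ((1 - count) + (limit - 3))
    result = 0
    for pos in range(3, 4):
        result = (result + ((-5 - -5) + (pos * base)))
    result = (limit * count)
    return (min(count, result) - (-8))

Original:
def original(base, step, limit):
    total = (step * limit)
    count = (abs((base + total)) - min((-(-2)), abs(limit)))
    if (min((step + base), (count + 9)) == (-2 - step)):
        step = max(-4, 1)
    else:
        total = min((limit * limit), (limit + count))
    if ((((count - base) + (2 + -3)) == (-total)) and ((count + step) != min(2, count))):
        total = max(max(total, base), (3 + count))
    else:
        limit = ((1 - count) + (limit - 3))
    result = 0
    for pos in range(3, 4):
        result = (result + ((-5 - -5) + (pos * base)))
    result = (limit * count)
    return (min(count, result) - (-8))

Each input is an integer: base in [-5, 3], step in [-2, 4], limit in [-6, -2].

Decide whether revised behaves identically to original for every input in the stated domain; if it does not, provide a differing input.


These are not equivalent — on base=-1, step=-2, limit=-2 the outputs split (6 vs 3).
original: total := 4 | count := 1 | (min((step + base), (count + 9)) == (-2 - step)): false | total := -1 | ((((count - base) + (2 + -3)) == (-total)) and ((count + step) != min(2, count))): true | total := 4 | result := 0 | iter pos=3: | result := -3 | result := -2 | result 6
revised: total := 4 | count := 1 | (min((step + base), (count + 9)) != (-2 - step)): true | step := 1 | ((((count - base) + (2 + -3)) == (-total)) and ((count + step) != min(2, count))): false | limit := -5 | result := 0 | iter pos=3: | result := -3 | result := -5 | result 3
verdict: not equivalent; witness: base=-1, step=-2, limit=-2


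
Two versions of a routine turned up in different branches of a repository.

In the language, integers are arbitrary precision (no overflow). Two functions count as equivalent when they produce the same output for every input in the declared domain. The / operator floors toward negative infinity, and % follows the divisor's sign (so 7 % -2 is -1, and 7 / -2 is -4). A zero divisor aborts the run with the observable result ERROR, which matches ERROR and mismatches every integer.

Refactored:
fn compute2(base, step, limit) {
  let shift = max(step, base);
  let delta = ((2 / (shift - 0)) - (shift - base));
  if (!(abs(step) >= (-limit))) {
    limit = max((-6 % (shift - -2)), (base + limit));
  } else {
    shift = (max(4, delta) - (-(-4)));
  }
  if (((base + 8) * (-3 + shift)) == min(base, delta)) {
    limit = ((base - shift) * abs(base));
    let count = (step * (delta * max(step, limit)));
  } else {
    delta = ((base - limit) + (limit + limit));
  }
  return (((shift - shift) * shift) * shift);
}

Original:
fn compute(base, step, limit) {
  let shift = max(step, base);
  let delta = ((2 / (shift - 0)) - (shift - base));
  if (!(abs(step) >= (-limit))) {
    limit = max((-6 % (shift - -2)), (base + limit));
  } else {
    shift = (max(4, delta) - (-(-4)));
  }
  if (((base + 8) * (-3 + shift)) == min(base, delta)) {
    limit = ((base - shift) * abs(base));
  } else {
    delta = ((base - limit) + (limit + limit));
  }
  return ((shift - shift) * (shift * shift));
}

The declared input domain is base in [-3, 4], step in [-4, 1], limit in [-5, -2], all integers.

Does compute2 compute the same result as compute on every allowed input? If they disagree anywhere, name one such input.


Reading the diff, among the changes: statement counts differ; also local variable names differ; also min/max/abs usage differs; also arithmetic usage differs.
Spot check at base=1, step=0, limit=-2 — compute: shift = 1; delta = 2; (!(abs(step) >= (-limit))) -> true; limit = 0; (((base + 8) * (-3 + shift)) == min(base, delta)) -> false; delta = 1; return 0. compute2: shift = 1; delta = 2; (!(abs(step) >= (-limit))) -> true; limit = 0; (((base + 8) * (-3 + shift)) == min(base, delta)) -> false; delta = 1; return 0. Both give 0.
An exhaustive pass over the 192 declared inputs shows identical outputs.
verdict: equivalent


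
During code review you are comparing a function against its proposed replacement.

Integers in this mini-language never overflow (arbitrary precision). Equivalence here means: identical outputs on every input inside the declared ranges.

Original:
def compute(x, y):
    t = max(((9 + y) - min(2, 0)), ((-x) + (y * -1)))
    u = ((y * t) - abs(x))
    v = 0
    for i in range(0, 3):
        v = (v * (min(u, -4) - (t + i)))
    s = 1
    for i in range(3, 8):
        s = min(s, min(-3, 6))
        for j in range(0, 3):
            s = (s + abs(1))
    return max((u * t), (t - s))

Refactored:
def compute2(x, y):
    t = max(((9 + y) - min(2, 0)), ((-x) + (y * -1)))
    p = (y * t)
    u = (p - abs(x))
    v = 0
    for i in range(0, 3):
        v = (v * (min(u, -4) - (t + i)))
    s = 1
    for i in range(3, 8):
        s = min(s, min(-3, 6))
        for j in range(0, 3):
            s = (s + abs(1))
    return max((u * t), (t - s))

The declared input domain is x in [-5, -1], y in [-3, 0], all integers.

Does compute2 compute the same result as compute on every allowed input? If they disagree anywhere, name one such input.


The two are interchangeable: statement counts differ; and local variable names differ, and every declared input agrees.
One worked example (x=-2, y=-2) — compute: t becomes 7; next u becomes -16; next v becomes 0; next at i=0:; next v becomes 0; next at i=1:; next v becomes 0; next at i=2:; next v becomes 0; next s becomes 1; next at i=3:; next s becomes -3; next at j=0:; next s becomes -2; next at j=1:; next s becomes -1; next at j=2:; next s becomes 0; next at i=4:; next s becomes -3; next at j=0:; next s becomes -2; next at j=1:; next s becomes -1; next at j=2:; next s becomes 0; next at i=5:; next s becomes -3; next at j=0:; next s becomes -2; next at j=1:; next s becomes -1; next at j=2:; next s becomes 0; next at i=6:; next s becomes -3; next at j=0:; next s becomes -2; next at j=1:; next s becomes -1; next at j=2:; next s becomes 0; next at i=7:; next s becomes -3; next at j=0:; next s becomes -2; next at j=1:; next s becomes -1; next at j=2:; next s becomes 0; next final value 7; compute2: t becomes 7; next p becomes -14; next u becomes -16; next v becomes 0; next at i=0:; next v becomes 0; next at i=1:; next v becomes 0; next at i=2:; next v becomes 0; next s becomes 1; next at i=3:; next s becomes -3; next at j=0:; next s becomes -2; next at j=1:; next s becomes -1; next at j=2:; next s becomes 0; next at i=4:; next s becomes -3; next at j=0:; next s becomes -2; next at j=1:; next s becomes -1; next at j=2:; next s becomes 0; next at i=5:; next s becomes -3; next at j=0:; next s becomes -2; next at j=1:; next s becomes -1; next at j=2:; next s becomes 0; next at i=6:; next s becomes -3; next at j=0:; next s becomes -2; next at j=1:; next s becomes -1; next at j=2:; next s becomes 0; next at i=7:; next s becomes -3; next at j=0:; next s becomes -2; next at j=1:; next s becomes -1; next at j=2:; next s becomes 0; next final value 7; agreement on 7.
Across all 20 domain points the two functions coincide.
verdict: equivalent


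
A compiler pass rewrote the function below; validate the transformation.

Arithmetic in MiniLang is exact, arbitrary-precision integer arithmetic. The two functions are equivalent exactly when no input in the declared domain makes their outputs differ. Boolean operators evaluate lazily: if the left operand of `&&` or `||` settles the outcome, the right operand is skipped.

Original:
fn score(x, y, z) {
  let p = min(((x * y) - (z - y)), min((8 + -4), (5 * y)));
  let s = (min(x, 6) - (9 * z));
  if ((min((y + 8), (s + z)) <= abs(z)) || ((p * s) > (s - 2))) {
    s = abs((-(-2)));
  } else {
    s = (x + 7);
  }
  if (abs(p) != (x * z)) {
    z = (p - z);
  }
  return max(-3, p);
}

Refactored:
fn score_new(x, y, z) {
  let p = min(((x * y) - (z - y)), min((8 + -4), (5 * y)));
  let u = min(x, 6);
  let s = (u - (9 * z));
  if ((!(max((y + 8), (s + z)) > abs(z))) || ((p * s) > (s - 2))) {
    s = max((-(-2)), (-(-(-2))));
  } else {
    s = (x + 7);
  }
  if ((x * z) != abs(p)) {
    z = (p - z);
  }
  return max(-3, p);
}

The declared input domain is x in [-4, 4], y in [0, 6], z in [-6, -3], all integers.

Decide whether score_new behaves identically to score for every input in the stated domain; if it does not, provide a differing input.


The suspicious edit (`min((y + 8), (s + z))` became `max((y + 8), (s + z))`) never changes the result for any input inside the declared domain.
One worked example (x=-2, y=2, z=-6) — score: p=4, then s=52, then ((min((y + 8), (s + z)) <= abs(z)) || ((p * s) > (s - 2))) is true, then s=2, then (abs(p) != (x * z)) is true, then z=10, then returns 4; score_new: p=4, then u=-2, then s=52, then ((!(max((y + 8), (s + z)) > abs(z))) || ((p * s) > (s - 2))) is true, then s=2, then ((x * z) != abs(p)) is true, then z=10, then returns 4; agreement on 4.
An exhaustive pass over the 252 declared inputs shows identical outputs.
verdict: equivalent


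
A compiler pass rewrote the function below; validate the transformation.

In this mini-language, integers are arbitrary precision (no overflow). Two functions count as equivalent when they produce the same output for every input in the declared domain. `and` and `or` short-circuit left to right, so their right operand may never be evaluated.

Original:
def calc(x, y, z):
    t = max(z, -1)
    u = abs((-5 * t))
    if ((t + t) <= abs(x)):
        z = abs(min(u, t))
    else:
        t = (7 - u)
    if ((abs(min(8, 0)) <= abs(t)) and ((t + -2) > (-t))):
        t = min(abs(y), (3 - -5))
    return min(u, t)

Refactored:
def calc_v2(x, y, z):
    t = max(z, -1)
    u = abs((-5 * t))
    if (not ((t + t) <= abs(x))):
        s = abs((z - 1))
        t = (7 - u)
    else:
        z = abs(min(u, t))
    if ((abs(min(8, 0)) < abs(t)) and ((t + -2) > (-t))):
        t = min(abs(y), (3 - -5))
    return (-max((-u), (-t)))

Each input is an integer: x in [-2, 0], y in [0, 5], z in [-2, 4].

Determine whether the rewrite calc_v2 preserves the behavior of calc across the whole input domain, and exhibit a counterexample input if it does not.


Although `(abs(min(8, 0)) <= abs(t))` became `(abs(min(8, 0)) < abs(t))`, no input in the stated domain can expose it.
Tracing x=-1, y=4, z=-2: calc: t := -1 | u := 5 | ((t + t) <= abs(x)): true | z := 1 | ((abs(min(8, 0)) <= abs(t)) and ((t + -2) > (-t))): false | result -1 | calc_v2: t := -1 | u := 5 | (not ((t + t) <= abs(x))): false | z := 1 | ((abs(min(8, 0)) < abs(t)) and ((t + -2) > (-t))): false | result -1 — matching result -1.
Across all 126 domain points the two functions coincide.
verdict: equivalent


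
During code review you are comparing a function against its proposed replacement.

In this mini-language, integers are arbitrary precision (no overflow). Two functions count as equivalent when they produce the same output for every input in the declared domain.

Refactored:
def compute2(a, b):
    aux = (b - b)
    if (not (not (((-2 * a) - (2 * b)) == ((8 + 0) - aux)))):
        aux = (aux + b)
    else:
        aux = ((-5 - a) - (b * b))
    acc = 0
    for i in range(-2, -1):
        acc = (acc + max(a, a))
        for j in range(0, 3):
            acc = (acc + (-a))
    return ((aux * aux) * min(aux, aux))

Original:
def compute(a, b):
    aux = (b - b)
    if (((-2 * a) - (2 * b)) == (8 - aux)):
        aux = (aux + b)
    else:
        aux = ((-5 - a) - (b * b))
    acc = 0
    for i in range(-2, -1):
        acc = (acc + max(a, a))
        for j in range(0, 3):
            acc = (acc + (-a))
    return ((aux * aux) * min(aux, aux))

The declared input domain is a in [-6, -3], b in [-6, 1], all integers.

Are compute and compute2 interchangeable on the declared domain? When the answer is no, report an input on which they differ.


Although constant usage differs, and arithmetic usage differs, and boolean connective usage differs, 32/32 inputs agree.
verdict: equivalent


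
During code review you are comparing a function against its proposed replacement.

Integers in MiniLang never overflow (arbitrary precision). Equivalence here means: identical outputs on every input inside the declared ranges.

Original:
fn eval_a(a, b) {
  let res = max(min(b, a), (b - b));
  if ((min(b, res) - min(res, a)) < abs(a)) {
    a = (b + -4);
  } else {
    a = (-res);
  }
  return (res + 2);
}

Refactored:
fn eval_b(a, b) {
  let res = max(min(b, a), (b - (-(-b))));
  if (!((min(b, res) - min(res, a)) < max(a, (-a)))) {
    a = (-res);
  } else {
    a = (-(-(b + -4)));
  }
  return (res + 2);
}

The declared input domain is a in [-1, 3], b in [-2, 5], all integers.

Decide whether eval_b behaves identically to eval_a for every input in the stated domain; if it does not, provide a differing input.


Equivalent — the differences include min/max/abs usage differs; and boolean connective usage differs, yet no declared input distinguishes the two.
As a probe, take a=3, b=1: eval_a runs res := 1 | ((min(b, res) - min(res, a)) < abs(a)): true | a := -3 | result 3; eval_b runs res := 1 | (!((min(b, res) - min(res, a)) < max(a, (-a)))): false | a := -3 | result 3; both end at 3.
Checked all 40 inputs in the declared domain: the outputs agree on every one.
verdict: equivalent


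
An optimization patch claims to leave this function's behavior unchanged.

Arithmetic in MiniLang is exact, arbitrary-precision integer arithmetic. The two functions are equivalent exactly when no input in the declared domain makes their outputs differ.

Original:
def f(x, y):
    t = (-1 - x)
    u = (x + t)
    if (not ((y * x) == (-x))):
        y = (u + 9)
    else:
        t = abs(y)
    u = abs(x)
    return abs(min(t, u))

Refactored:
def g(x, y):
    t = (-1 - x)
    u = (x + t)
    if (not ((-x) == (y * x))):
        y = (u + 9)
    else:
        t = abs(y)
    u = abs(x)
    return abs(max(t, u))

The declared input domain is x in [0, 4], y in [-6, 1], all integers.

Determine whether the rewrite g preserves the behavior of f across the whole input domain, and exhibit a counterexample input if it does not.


Try x=0, y=-6.
f: t := -1 | u := -1 | (not ((y * x) == (-x))): false | t := 6 | u := 0 | result 0
g: t := -1 | u := -1 | (not ((-x) == (y * x))): false | t := 6 | u := 0 | result 6
0 against 6: the behavior changed.
verdict: not equivalent; witness: x=0, y=-6


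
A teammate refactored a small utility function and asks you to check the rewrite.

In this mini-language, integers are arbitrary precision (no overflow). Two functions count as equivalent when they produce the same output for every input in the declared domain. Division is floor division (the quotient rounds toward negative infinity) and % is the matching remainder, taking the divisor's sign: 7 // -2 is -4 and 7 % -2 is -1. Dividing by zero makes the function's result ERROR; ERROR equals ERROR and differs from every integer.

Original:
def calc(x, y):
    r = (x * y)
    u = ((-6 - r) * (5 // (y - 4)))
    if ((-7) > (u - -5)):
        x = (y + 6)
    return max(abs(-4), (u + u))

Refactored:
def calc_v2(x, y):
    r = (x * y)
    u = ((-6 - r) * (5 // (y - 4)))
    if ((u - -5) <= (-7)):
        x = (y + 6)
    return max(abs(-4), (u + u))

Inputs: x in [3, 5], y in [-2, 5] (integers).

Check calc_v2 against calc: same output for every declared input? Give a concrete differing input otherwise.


There is a behavioral-looking edit here, yet the outcome never shifts on this domain.
Tracing x=3, y=-1: calc: r becomes -3; next u becomes 3; next ((-7) > (u - -5)) evaluates to false; next final value 6 | calc_v2: r becomes -3; next u becomes 3; next ((u - -5) <= (-7)) evaluates to false; next final value 6 — matching result 6.
Checked all 24 inputs in the declared domain: the outputs agree on every one.
verdict: equivalent


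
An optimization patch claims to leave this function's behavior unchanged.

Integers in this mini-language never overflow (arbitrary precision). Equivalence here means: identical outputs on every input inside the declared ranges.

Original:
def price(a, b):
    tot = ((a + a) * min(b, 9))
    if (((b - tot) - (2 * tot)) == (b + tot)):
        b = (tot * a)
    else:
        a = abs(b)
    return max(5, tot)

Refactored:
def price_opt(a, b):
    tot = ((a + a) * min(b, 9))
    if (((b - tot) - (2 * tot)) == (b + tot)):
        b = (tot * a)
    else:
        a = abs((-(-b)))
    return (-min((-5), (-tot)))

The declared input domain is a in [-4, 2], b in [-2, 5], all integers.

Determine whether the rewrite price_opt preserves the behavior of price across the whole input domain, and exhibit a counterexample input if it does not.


The two are interchangeable: min/max/abs usage differs, and every declared input agrees.
As a probe, take a=-2, b=0: price runs tot = 0; (((b - tot) - (2 * tot)) == (b + tot)) -> true; b = 0; return 5; price_opt runs tot = 0; (((b - tot) - (2 * tot)) == (b + tot)) -> true; b = 0; return 5; both end at 5.
Checked all 56 inputs in the declared domain: the outputs agree on every one.
verdict: equivalent


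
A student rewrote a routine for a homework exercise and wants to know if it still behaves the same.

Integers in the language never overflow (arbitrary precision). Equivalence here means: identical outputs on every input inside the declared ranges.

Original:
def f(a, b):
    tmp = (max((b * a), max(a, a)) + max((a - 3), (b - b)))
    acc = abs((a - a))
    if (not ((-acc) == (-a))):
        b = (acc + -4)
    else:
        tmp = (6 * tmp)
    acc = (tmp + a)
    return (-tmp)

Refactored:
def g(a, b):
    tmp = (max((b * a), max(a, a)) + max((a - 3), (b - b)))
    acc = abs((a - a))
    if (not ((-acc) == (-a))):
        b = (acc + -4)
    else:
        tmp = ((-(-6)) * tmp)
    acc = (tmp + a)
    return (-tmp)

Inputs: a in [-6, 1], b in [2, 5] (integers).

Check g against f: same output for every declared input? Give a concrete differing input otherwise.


Behavior is preserved: although same computation, different form, the outputs never diverge.
As a probe, take a=-6, b=5: f runs tmp = -6; acc = 0; (not ((-acc) == (-a))) -> true; b = -4; acc = -12; return 6; g runs tmp = -6; acc = 0; (not ((-acc) == (-a))) -> true; b = -4; acc = -12; return 6; both end at 6.
Across all 32 domain points the two functions coincide.
verdict: equivalent


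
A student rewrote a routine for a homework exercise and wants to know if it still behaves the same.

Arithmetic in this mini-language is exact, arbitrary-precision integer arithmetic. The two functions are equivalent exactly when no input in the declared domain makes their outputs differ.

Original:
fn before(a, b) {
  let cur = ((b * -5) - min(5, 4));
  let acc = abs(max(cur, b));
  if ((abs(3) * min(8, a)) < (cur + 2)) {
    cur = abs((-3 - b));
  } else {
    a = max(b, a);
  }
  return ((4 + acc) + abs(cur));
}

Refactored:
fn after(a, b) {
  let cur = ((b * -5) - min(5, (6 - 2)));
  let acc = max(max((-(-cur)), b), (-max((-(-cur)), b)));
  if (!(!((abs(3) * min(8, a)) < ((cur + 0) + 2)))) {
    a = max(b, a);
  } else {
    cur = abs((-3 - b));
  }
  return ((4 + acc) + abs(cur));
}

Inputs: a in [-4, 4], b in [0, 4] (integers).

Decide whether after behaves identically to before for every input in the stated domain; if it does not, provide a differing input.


Try a=-4, b=0.
before: cur becomes -4; next acc becomes 0; next ((abs(3) * min(8, a)) < (cur + 2)) evaluates to true; next cur becomes 3; next final value 7
after: cur becomes -4; next acc becomes 0; next (!(!((abs(3) * min(8, a)) < ((cur + 0) + 2)))) evaluates to true; next a becomes 0; next final value 8
7 and 8 differ, so these are not the same function on this domain.
verdict: not equivalent; witness: a=-4, b=0


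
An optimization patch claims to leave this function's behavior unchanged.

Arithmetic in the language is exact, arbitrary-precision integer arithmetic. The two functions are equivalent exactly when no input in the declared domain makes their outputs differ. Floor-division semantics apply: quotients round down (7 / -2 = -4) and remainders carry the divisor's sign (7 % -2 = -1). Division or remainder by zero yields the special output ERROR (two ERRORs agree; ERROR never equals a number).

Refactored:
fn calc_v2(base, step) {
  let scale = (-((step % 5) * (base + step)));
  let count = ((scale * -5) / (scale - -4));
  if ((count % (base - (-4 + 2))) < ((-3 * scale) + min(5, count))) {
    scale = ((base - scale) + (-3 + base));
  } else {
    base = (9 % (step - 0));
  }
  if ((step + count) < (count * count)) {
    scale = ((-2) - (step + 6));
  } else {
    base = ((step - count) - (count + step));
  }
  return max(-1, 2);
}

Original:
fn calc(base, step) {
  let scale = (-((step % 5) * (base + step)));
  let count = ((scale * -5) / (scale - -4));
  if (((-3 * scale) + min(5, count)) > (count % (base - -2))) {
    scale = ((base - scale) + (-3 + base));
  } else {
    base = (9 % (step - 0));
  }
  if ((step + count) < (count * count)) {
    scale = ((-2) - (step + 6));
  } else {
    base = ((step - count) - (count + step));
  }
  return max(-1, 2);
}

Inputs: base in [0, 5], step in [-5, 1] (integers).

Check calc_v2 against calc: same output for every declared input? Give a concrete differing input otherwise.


Behavior is preserved: although constant usage differs, comparison usage differs, arithmetic usage differs, the outputs never diverge.
As a probe, take base=0, step=1: calc runs scale=-1, then count=1, then (((-3 * scale) + min(5, count)) > (count % (base - -2))) is true, then scale=-2, then ((step + count) < (count * count)) is false, then base=-2, then returns 2; calc_v2 runs scale=-1, then count=1, then ((count % (base - (-4 + 2))) < ((-3 * scale) + min(5, count))) is true, then scale=-2, then ((step + count) < (count * count)) is false, then base=-2, then returns 2; both end at 2.
Every one of the 42 inputs gives matching results.
verdict: equivalent


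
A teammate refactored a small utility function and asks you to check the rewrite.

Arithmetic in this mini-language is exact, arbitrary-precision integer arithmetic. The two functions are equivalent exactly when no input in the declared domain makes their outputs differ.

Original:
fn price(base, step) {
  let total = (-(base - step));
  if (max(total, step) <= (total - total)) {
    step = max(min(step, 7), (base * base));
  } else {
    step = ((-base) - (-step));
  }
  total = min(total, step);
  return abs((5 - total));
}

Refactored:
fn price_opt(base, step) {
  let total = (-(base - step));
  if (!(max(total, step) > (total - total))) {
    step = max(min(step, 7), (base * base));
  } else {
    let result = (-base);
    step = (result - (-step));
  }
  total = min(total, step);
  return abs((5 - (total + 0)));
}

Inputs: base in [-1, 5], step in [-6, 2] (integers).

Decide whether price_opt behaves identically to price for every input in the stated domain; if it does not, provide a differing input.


The two versions differ — the changes include arithmetic usage differs; also constant usage differs; also comparison usage differs; also local variable names differ; also statement counts differ; also boolean connective usage differs.
Tracing base=1, step=-3: price: total becomes -4; next (max(total, step) <= (total - total)) evaluates to true; next step becomes 1; next total becomes -4; next final value 9 | price_opt: total becomes -4; next (!(max(total, step) > (total - total))) evaluates to true; next step becomes 1; next total becomes -4; next final value 9 — matching result 9.
Every one of the 63 inputs gives matching results.
verdict: equivalent


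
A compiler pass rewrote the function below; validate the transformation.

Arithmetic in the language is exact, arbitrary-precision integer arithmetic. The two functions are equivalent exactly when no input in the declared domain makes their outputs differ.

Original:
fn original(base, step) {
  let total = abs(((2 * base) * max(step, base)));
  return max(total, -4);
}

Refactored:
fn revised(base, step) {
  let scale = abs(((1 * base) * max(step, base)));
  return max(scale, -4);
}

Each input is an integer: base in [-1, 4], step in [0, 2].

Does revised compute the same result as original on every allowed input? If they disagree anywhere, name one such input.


These are not equivalent — on base=-1, step=1 the outputs split (2 vs 1).
original: total := 2 | result 2
revised: scale := 1 | result 1
verdict: not equivalent; witness: base=-1, step=1


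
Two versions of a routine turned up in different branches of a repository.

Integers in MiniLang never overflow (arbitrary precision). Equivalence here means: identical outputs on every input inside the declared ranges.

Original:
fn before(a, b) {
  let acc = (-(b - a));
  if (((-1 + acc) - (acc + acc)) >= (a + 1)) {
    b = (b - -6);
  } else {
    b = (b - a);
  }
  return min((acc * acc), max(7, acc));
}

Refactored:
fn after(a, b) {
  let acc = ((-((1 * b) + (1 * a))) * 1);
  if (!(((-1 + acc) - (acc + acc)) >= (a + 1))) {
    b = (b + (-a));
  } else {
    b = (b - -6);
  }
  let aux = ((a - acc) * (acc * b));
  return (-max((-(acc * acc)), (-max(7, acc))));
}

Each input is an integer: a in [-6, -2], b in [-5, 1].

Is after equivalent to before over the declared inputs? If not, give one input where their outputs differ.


There is a counterexample at a=-6, b=-5: 1 on one side, 11 on the other.
before: acc becomes -1; next (((-1 + acc) - (acc + acc)) >= (a + 1)) evaluates to true; next b becomes 1; next final value 1
after: acc becomes 11; next (!(((-1 + acc) - (acc + acc)) >= (a + 1))) evaluates to true; next b becomes 1; next aux becomes -187; next final value 11
verdict: not equivalent; witness: a=-6, b=-5


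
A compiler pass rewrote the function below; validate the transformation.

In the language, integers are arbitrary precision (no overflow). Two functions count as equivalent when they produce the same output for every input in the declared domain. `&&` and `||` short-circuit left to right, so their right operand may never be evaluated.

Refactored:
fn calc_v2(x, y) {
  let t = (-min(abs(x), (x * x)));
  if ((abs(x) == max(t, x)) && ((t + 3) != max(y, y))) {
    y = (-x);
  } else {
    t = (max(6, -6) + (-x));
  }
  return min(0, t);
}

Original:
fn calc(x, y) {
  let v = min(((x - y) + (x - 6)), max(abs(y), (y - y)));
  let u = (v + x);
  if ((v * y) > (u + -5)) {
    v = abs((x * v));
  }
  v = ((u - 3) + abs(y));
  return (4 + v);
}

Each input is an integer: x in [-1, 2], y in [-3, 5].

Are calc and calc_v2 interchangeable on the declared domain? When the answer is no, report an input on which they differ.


Try x=-1, y=-3.
calc: v = -5; u = -6; ((v * y) > (u + -5)) -> true; v = 5; v = -6; return -2
calc_v2: t = -1; ((abs(x) == max(t, x)) && ((t + 3) != max(y, y))) -> false; t = 7; return 0
-2 and 0 differ, so these are not the same function on this domain.
verdict: not equivalent; witness: x=-1, y=-3


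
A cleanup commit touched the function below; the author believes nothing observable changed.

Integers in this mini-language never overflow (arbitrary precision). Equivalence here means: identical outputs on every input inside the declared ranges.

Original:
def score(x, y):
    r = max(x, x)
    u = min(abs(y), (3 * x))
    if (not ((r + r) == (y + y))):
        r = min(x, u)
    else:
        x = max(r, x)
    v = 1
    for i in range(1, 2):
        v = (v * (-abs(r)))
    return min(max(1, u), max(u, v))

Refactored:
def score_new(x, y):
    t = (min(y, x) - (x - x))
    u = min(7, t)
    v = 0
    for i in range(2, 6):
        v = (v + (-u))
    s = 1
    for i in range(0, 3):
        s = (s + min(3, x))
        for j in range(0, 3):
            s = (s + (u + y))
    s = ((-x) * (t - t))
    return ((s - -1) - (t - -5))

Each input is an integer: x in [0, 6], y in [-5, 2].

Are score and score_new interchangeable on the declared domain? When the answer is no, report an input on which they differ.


Try x=0, y=-5.
score: r becomes 0; next u becomes 0; next (not ((r + r) == (y + y))) evaluates to true; next r becomes 0; next v becomes 1; next at i=1:; next v becomes 0; next final value 0
score_new: t becomes -5; next u becomes -5; next v becomes 0; next at i=2:; next v becomes 5; next at i=3:; next v becomes 10; next at i=4:; next v becomes 15; next at i=5:; next v becomes 20; next s becomes 1; next at i=0:; next s becomes 1; next at j=0:; next s becomes -9; next at j=1:; next s becomes -19; next at j=2:; next s becomes -29; next at i=1:; next s becomes -29; next at j=0:; next s becomes -39; next at j=1:; next s becomes -49; next at j=2:; next s becomes -59; next at i=2:; next s becomes -59; next at j=0:; next s becomes -69; next at j=1:; next s becomes -79; next at j=2:; next s becomes -89; next s becomes 0; next final value 1
0 against 1: the behavior changed.
verdict: not equivalent; witness: x=0, y=-5


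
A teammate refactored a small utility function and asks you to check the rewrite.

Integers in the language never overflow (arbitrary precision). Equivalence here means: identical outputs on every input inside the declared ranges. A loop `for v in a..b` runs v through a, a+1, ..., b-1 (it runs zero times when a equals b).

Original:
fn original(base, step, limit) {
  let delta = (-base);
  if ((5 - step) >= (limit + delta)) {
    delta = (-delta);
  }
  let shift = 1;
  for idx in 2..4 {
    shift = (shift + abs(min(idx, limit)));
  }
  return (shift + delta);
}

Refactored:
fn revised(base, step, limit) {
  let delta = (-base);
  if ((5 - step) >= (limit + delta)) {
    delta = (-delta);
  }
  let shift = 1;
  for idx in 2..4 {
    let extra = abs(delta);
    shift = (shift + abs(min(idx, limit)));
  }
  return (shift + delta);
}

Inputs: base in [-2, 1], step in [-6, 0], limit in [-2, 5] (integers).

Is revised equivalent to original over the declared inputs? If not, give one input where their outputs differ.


The two versions differ — the changes include statement counts differ, and min/max/abs usage differs, and local variable names differ.
Tracing base=-2, step=-2, limit=3: original: delta := 2 | ((5 - step) >= (limit + delta)): true | delta := -2 | shift := 1 | iter idx=2: | shift := 3 | iter idx=3: | shift := 6 | result 4 | revised: delta := 2 | ((5 - step) >= (limit + delta)): true | delta := -2 | shift := 1 | iter idx=2: | extra := 2 | shift := 3 | iter idx=3: | extra := 2 | shift := 6 | result 4 — matching result 4.
An exhaustive pass over the 224 declared inputs shows identical outputs.
verdict: equivalent


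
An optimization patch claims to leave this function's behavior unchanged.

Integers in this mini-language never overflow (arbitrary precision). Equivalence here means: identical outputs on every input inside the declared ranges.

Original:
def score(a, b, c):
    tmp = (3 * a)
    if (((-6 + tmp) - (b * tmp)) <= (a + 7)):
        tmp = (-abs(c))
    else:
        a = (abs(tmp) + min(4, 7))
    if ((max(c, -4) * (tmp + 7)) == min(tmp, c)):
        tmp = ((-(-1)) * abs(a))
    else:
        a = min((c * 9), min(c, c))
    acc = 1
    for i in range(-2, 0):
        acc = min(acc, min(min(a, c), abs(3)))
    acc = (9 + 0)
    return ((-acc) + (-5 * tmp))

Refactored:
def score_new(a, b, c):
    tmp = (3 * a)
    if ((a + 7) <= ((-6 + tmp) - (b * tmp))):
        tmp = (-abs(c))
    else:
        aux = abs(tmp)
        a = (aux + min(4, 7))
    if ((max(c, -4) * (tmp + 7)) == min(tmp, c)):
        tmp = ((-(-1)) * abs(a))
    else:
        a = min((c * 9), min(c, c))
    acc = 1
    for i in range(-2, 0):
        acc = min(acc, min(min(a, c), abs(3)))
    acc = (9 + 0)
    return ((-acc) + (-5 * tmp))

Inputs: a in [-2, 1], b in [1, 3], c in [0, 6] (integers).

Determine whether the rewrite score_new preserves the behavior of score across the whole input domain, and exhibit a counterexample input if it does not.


The rewrite breaks on a=-2, b=1, c=0, where the results are -19 and 21.
score: tmp becomes -6; next (((-6 + tmp) - (b * tmp)) <= (a + 7)) evaluates to true; next tmp becomes 0; next ((max(c, -4) * (tmp + 7)) == min(tmp, c)) evaluates to true; next tmp becomes 2; next acc becomes 1; next at i=-2:; next acc becomes -2; next at i=-1:; next acc becomes -2; next acc becomes 9; next final value -19
score_new: tmp becomes -6; next ((a + 7) <= ((-6 + tmp) - (b * tmp))) evaluates to false; next aux becomes 6; next a becomes 10; next ((max(c, -4) * (tmp + 7)) == min(tmp, c)) evaluates to false; next a becomes 0; next acc becomes 1; next at i=-2:; next acc becomes 0; next at i=-1:; next acc becomes 0; next acc becomes 9; next final value 21
verdict: not equivalent; witness: a=-2, b=1, c=0


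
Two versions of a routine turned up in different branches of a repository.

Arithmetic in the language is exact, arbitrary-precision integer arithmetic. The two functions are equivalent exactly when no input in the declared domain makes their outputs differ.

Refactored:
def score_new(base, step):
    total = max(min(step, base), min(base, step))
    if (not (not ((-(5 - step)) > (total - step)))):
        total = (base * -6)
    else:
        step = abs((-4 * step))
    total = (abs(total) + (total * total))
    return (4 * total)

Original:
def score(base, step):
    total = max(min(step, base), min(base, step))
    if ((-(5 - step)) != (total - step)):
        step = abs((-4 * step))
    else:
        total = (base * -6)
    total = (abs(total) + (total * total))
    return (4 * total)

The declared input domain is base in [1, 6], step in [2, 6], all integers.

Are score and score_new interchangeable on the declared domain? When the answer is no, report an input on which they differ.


base=1, step=3 yields 168 from score but 8 from score_new.
verdict: not equivalent; witness: base=1, step=3


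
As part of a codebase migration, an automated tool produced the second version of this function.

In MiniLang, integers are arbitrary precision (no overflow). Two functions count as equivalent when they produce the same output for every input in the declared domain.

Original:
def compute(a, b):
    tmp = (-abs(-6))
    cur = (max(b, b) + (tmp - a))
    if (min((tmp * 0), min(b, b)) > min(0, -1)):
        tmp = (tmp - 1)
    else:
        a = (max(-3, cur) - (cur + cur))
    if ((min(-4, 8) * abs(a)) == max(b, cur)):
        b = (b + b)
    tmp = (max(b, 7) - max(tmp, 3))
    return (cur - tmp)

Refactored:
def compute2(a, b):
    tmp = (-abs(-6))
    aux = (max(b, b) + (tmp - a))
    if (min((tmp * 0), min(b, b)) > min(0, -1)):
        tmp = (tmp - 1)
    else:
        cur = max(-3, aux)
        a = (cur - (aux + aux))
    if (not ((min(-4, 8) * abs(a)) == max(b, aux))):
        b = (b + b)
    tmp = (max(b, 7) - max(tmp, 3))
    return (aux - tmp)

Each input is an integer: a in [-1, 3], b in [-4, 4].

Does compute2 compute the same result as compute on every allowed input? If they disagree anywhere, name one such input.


Take a=-1, b=4.
compute: tmp becomes -6; next cur becomes -1; next (min((tmp * 0), min(b, b)) > min(0, -1)) evaluates to true; next tmp becomes -7; next ((min(-4, 8) * abs(a)) == max(b, cur)) evaluates to false; next tmp becomes 4; next final value -5
compute2: tmp becomes -6; next aux becomes -1; next (min((tmp * 0), min(b, b)) > min(0, -1)) evaluates to true; next tmp becomes -7; next (not ((min(-4, 8) * abs(a)) == max(b, aux))) evaluates to true; next b becomes 8; next tmp becomes 5; next final value -6
-5 against -6: the behavior changed.
verdict: not equivalent; witness: a=-1, b=4
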